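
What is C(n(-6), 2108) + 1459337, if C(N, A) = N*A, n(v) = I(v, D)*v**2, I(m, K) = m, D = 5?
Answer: 1004009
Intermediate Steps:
n(v) = v**3 (n(v) = v*v**2 = v**3)
C(N, A) = A*N
C(n(-6), 2108) + 1459337 = 2108*(-6)**3 + 1459337 = 2108*(-216) + 1459337 = -455328 + 1459337 = 1004009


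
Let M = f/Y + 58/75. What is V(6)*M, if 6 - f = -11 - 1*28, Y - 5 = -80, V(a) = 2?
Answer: 26/75 ≈ 0.34667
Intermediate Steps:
Y = -75 (Y = 5 - 80 = -75)
f = 45 (f = 6 - (-11 - 1*28) = 6 - (-11 - 28) = 6 - 1*(-39) = 6 + 39 = 45)
M = 13/75 (M = 45/(-75) + 58/75 = 45*(-1/75) + 58*(1/75) = -⅗ + 58/75 = 13/75 ≈ 0.17333)
V(6)*M = 2*(13/75) = 26/75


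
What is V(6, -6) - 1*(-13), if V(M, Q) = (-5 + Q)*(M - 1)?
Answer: -42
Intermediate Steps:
V(M, Q) = (-1 + M)*(-5 + Q) (V(M, Q) = (-5 + Q)*(-1 + M) = (-1 + M)*(-5 + Q))
V(6, -6) - 1*(-13) = (5 - 1*(-6) - 5*6 + 6*(-6)) - 1*(-13) = (5 + 6 - 30 - 36) + 13 = -55 + 13 = -42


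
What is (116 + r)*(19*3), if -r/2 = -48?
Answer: 12084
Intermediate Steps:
r = 96 (r = -2*(-48) = 96)
(116 + r)*(19*3) = (116 + 96)*(19*3) = 212*57 = 12084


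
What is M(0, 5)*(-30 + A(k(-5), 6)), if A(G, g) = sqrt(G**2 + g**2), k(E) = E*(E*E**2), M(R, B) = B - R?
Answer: -150 + 5*sqrt(390661) ≈ 2975.1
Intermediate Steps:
k(E) = E**4 (k(E) = E*E**3 = E**4)
M(0, 5)*(-30 + A(k(-5), 6)) = (5 - 1*0)*(-30 + sqrt(((-5)**4)**2 + 6**2)) = (5 + 0)*(-30 + sqrt(625**2 + 36)) = 5*(-30 + sqrt(390625 + 36)) = 5*(-30 + sqrt(390661)) = -150 + 5*sqrt(390661)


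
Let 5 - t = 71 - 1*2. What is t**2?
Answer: 4096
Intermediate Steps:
t = -64 (t = 5 - (71 - 1*2) = 5 - (71 - 2) = 5 - 1*69 = 5 - 69 = -64)
t**2 = (-64)**2 = 4096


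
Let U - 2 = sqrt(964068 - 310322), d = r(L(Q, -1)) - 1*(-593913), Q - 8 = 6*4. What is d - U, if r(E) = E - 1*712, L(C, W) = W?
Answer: 593198 - sqrt(653746) ≈ 5.9239e+5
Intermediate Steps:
Q = 32 (Q = 8 + 6*4 = 8 + 24 = 32)
r(E) = -712 + E (r(E) = E - 712 = -712 + E)
d = 593200 (d = (-712 - 1) - 1*(-593913) = -713 + 593913 = 593200)
U = 2 + sqrt(653746) (U = 2 + sqrt(964068 - 310322) = 2 + sqrt(653746) ≈ 810.55)
d - U = 593200 - (2 + sqrt(653746)) = 593200 + (-2 - sqrt(653746)) = 593198 - sqrt(653746)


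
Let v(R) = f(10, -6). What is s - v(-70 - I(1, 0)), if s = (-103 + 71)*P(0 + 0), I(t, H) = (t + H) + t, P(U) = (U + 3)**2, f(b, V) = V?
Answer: -282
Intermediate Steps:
P(U) = (3 + U)**2
I(t, H) = H + 2*t (I(t, H) = (H + t) + t = H + 2*t)
v(R) = -6
s = -288 (s = (-103 + 71)*(3 + (0 + 0))**2 = -32*(3 + 0)**2 = -32*3**2 = -32*9 = -288)
s - v(-70 - I(1, 0)) = -288 - 1*(-6) = -288 + 6 = -282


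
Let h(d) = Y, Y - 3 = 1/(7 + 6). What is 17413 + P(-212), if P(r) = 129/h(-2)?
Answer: 698197/40 ≈ 17455.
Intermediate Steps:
Y = 40/13 (Y = 3 + 1/(7 + 6) = 3 + 1/13 = 40/13 ≈ 3.0769)
h(d) = 40/13
P(r) = 1677/40 (P(r) = 129/(40/13) = 129*(13/40) = 1677/40)
17413 + P(-212) = 17413 + 1677/40 = 698197/40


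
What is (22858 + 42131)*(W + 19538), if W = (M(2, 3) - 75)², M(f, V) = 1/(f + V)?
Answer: 40834278414/25 ≈ 1.6334e+9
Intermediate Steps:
M(f, V) = 1/(V + f)
W = 139876/25 (W = (1/(3 + 2) - 75)² = (1/5 - 75)² = (⅕ - 75)² = (-374/5)² = 139876/25 ≈ 5595.0)
(22858 + 42131)*(W + 19538) = (22858 + 42131)*(139876/25 + 19538) = 64989*(628326/25) = 40834278414/25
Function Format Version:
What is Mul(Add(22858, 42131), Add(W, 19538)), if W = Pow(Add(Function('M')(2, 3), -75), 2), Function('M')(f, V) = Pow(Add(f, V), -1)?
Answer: Rational(40834278414, 25) ≈ 1.6334e+9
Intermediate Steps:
Function('M')(f, V) = Pow(Add(V, f), -1)
W = Rational(139876, 25) (W = Pow(Add(Pow(Add(3, 2), -1), -75), 2) = Pow(Add(Pow(5, -1), -75), 2) = Pow(Add(Rational(1, 5), -75), 2) = Pow(Rational(-374, 5), 2) = Rational(139876, 25) ≈ 5595.0)
Mul(Add(22858, 42131), Add(W, 19538)) = Mul(Add(22858, 42131), Add(Rational(139876, 25), 19538)) = Mul(64989, Rational(628326, 25)) = Rational(40834278414, 25)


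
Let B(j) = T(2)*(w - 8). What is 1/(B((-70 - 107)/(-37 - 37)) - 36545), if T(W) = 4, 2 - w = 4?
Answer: -1/36585 ≈ -2.7334e-5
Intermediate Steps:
w = -2 (w = 2 - 1*4 = 2 - 4 = -2)
B(j) = -40 (B(j) = 4*(-2 - 8) = 4*(-10) = -40)
1/(B((-70 - 107)/(-37 - 37)) - 36545) = 1/(-40 - 36545) = 1/(-36585) = -1/36585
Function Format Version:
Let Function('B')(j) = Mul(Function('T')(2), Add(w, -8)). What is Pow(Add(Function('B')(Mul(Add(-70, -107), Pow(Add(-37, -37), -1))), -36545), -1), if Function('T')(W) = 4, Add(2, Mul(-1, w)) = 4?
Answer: Rational(-1, 36585) ≈ -2.7334e-5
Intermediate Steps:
w = -2 (w = Add(2, Mul(-1, 4)) = Add(2, -4) = -2)
Function('B')(j) = -40 (Function('B')(j) = Mul(4, Add(-2, -8)) = Mul(4, -10) = -40)
Pow(Add(Function('B')(Mul(Add(-70, -107), Pow(Add(-37, -37), -1))), -36545), -1) = Pow(Add(-40, -36545), -1) = Pow(-36585, -1) = Rational(-1, 36585)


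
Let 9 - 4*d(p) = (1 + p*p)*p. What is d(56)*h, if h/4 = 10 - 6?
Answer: -702652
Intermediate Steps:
h = 16 (h = 4*(10 - 6) = 4*4 = 16)
d(p) = 9/4 - p*(1 + p**2)/4 (d(p) = 9/4 - (1 + p*p)*p/4 = 9/4 - (1 + p**2)*p/4 = 9/4 - p*(1 + p**2)/4)
d(56)*h = (9/4 - 1/4*56 - 1/4*56**3)*16 = (9/4 - 14 - 1/4*175616)*16 = (9/4 - 14 - 43904)*16 = -175663/4*16 = -702652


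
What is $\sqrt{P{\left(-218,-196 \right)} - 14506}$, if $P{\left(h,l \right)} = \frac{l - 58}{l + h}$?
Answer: $\frac{11 i \sqrt{570745}}{69} \approx 120.44 i$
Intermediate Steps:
$P{\left(h,l \right)} = \frac{-58 + l}{h + l}$
$\sqrt{P{\left(-218,-196 \right)} - 14506} = \sqrt{\frac{-58 - 196}{-218 - 196} - 14506} = \sqrt{\frac{1}{-414} \left(-254\right) - 14506} = \sqrt{\left(- \frac{1}{414}\right) \left(-254\right) - 14506} = \sqrt{\frac{127}{207} - 14506} = \sqrt{- \frac{3002615}{207}} = \frac{11 i \sqrt{570745}}{69}$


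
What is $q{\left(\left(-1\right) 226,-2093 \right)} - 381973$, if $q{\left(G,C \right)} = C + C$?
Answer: $-386159$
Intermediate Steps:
$q{\left(G,C \right)} = 2 C$
$q{\left(\left(-1\right) 226,-2093 \right)} - 381973 = 2 \left(-2093\right) - 381973 = -4186 - 381973 = -386159$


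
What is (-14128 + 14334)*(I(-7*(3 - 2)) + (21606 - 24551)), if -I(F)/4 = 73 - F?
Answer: -672590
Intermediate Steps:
I(F) = -292 + 4*F (I(F) = -4*(73 - F) = -292 + 4*F)
(-14128 + 14334)*(I(-7*(3 - 2)) + (21606 - 24551)) = (-14128 + 14334)*((-292 + 4*(-7*(3 - 2))) + (21606 - 24551)) = 206*((-292 + 4*(-7*1)) - 2945) = 206*((-292 + 4*(-7)) - 2945) = 206*((-292 - 28) - 2945) = 206*(-320 - 2945) = 206*(-3265) = -672590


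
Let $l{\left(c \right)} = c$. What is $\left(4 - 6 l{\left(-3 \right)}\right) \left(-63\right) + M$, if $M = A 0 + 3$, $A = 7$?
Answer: $-1383$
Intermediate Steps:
$M = 3$ ($M = 7 \cdot 0 + 3 = 0 + 3 = 3$)
$\left(4 - 6 l{\left(-3 \right)}\right) \left(-63\right) + M = \left(4 - -18\right) \left(-63\right) + 3 = \left(4 + 18\right) \left(-63\right) + 3 = 22 \left(-63\right) + 3 = -1386 + 3 = -1383$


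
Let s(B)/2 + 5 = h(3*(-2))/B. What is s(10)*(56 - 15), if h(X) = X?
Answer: -2296/5 ≈ -459.20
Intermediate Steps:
s(B) = -10 - 12/B (s(B) = -10 + 2*((3*(-2))/B) = -10 + 2*(-6/B) = -10 - 12/B)
s(10)*(56 - 15) = (-10 - 12/10)*(56 - 15) = (-10 - 12*1/10)*41 = (-10 - 6/5)*41 = -56/5*41 = -2296/5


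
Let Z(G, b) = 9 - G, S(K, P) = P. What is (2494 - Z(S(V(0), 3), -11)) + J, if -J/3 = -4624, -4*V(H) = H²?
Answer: 16360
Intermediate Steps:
V(H) = -H²/4
J = 13872 (J = -3*(-4624) = 13872)
(2494 - Z(S(V(0), 3), -11)) + J = (2494 - (9 - 1*3)) + 13872 = (2494 - (9 - 3)) + 13872 = (2494 - 1*6) + 13872 = (2494 - 6) + 13872 = 2488 + 13872 = 16360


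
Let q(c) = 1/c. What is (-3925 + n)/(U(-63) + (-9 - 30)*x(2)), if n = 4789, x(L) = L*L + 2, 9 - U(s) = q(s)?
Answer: -27216/7087 ≈ -3.8403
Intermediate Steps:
q(c) = 1/c
U(s) = 9 - 1/s
x(L) = 2 + L**2 (x(L) = L**2 + 2 = 2 + L**2)
(-3925 + n)/(U(-63) + (-9 - 30)*x(2)) = (-3925 + 4789)/((9 - 1/(-63)) + (-9 - 30)*(2 + 2**2)) = 864/((9 - 1*(-1/63)) - 39*(2 + 4)) = 864/((9 + 1/63) - 39*6) = 864/(568/63 - 234) = 864/(-14174/63) = 864*(-63/14174) = -27216/7087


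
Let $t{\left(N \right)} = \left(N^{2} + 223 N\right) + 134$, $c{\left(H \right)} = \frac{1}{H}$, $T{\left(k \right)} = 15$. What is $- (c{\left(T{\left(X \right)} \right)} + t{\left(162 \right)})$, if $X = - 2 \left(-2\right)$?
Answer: $- \frac{937561}{15} \approx -62504.0$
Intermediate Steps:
$X = 4$ ($X = \left(-1\right) \left(-4\right) = 4$)
$t{\left(N \right)} = 134 + N^{2} + 223 N$
$- (c{\left(T{\left(X \right)} \right)} + t{\left(162 \right)}) = - (\frac{1}{15} + \left(134 + 162^{2} + 223 \cdot 162\right)) = - (\frac{1}{15} + \left(134 + 26244 + 36126\right)) = - (\frac{1}{15} + 62504) = \left(-1\right) \frac{937561}{15} = - \frac{937561}{15}$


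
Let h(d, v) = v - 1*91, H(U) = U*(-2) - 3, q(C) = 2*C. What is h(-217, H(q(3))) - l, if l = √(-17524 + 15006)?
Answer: -106 - I*√2518 ≈ -106.0 - 50.18*I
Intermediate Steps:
H(U) = -3 - 2*U (H(U) = -2*U - 3 = -3 - 2*U)
h(d, v) = -91 + v (h(d, v) = v - 91 = -91 + v)
l = I*√2518 (l = √(-2518) = I*√2518 ≈ 50.18*I)
h(-217, H(q(3))) - l = (-91 + (-3 - 4*3)) - I*√2518 = (-91 + (-3 - 2*6)) - I*√2518 = (-91 + (-3 - 12)) - I*√2518 = (-91 - 15) - I*√2518 = -106 - I*√2518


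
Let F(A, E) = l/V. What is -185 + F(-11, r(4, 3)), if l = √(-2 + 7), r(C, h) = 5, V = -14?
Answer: -185 - √5/14 ≈ -185.16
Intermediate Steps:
l = √5 ≈ 2.2361
F(A, E) = -√5/14 (F(A, E) = √5/(-14) = √5*(-1/14) = -√5/14)
-185 + F(-11, r(4, 3)) = -185 - √5/14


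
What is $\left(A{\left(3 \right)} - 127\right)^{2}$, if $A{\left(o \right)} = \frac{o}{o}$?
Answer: $15876$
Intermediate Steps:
$A{\left(o \right)} = 1$
$\left(A{\left(3 \right)} - 127\right)^{2} = \left(1 - 127\right)^{2} = \left(-126\right)^{2} = 15876$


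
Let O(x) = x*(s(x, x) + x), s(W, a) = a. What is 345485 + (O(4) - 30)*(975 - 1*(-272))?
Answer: 347979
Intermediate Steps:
O(x) = 2*x² (O(x) = x*(x + x) = x*(2*x) = 2*x²)
345485 + (O(4) - 30)*(975 - 1*(-272)) = 345485 + (2*4² - 30)*(975 - 1*(-272)) = 345485 + (2*16 - 30)*(975 + 272) = 345485 + (32 - 30)*1247 = 345485 + 2*1247 = 345485 + 2494 = 347979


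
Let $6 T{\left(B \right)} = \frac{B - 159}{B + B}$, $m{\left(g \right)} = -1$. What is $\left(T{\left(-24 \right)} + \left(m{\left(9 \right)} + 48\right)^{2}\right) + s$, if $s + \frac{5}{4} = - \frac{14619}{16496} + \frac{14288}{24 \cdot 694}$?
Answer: $\frac{25281765961}{11448224} \approx 2208.4$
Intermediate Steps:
$s = - \frac{21952871}{17172336}$ ($s = - \frac{5}{4} + \left(- \frac{14619}{16496} + \frac{14288}{24 \cdot 694}\right) = - \frac{5}{4} + \left(\left(-14619\right) \frac{1}{16496} + \frac{14288}{16656}\right) = - \frac{5}{4} + \left(- \frac{14619}{16496} + 14288 \cdot \frac{1}{16656}\right) = - \frac{5}{4} + \left(- \frac{14619}{16496} + \frac{893}{1041}\right) = - \frac{5}{4} - \frac{487451}{17172336} = - \frac{21952871}{17172336} \approx -1.2784$)
$T{\left(B \right)} = \frac{-159 + B}{12 B}$ ($T{\left(B \right)} = \frac{\left(B - 159\right) \frac{1}{B + B}}{6} = \frac{\left(-159 + B\right) \frac{1}{2 B}}{6} = \frac{\frac{1}{2} \frac{1}{B} \left(-159 + B\right)}{6} = \frac{-159 + B}{12 B}$)
$\left(T{\left(-24 \right)} + \left(m{\left(9 \right)} + 48\right)^{2}\right) + s = \left(\frac{-159 - 24}{12 \left(-24\right)} + \left(-1 + 48\right)^{2}\right) - \frac{21952871}{17172336} = \left(\frac{1}{12} \left(- \frac{1}{24}\right) \left(-183\right) + 47^{2}\right) - \frac{21952871}{17172336} = \left(\frac{61}{96} + 2209\right) - \frac{21952871}{17172336} = \frac{212125}{96} - \frac{21952871}{17172336} = \frac{25281765961}{11448224}$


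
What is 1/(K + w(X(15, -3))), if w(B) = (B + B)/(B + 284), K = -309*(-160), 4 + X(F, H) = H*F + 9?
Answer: 61/3015820 ≈ 2.0227e-5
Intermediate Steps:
X(F, H) = 5 + F*H (X(F, H) = -4 + (H*F + 9) = -4 + (F*H + 9) = -4 + (9 + F*H) = 5 + F*H)
K = 49440
w(B) = 2*B/(284 + B) (w(B) = (2*B)/(284 + B) = 2*B/(284 + B))
1/(K + w(X(15, -3))) = 1/(49440 + 2*(5 + 15*(-3))/(284 + (5 + 15*(-3)))) = 1/(49440 + 2*(5 - 45)/(284 + (5 - 45))) = 1/(49440 + 2*(-40)/(284 - 40)) = 1/(49440 + 2*(-40)/244) = 1/(49440 + 2*(-40)*(1/244)) = 1/(49440 - 20/61) = 1/(3015820/61) = 61/3015820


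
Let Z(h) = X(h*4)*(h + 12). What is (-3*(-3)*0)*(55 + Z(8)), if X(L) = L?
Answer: 0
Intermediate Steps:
Z(h) = 4*h*(12 + h) (Z(h) = (h*4)*(h + 12) = (4*h)*(12 + h) = 4*h*(12 + h))
(-3*(-3)*0)*(55 + Z(8)) = (-3*(-3)*0)*(55 + 4*8*(12 + 8)) = (9*0)*(55 + 4*8*20) = 0*(55 + 640) = 0*695 = 0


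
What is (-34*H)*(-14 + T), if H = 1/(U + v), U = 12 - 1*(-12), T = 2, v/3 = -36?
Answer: -34/7 ≈ -4.8571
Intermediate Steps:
v = -108 (v = 3*(-36) = -108)
U = 24 (U = 12 + 12 = 24)
H = -1/84 (H = 1/(24 - 108) = 1/(-84) = -1/84 ≈ -0.011905)
(-34*H)*(-14 + T) = (-34*(-1/84))*(-14 + 2) = (17/42)*(-12) = -34/7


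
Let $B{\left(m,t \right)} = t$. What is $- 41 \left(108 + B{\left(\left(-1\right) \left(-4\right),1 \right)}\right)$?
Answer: $-4469$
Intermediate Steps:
$- 41 \left(108 + B{\left(\left(-1\right) \left(-4\right),1 \right)}\right) = - 41 \left(108 + 1\right) = \left(-41\right) 109 = -4469$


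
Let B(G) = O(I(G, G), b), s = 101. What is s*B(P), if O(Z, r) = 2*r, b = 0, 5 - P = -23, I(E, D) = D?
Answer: 0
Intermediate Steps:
P = 28 (P = 5 - 1*(-23) = 5 + 23 = 28)
B(G) = 0 (B(G) = 2*0 = 0)
s*B(P) = 101*0 = 0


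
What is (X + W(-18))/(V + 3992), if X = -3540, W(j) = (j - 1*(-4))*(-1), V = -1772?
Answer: -1763/1110 ≈ -1.5883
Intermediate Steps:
W(j) = -4 - j (W(j) = (j + 4)*(-1) = (4 + j)*(-1) = -4 - j)
(X + W(-18))/(V + 3992) = (-3540 + (-4 - 1*(-18)))/(-1772 + 3992) = (-3540 + (-4 + 18))/2220 = (-3540 + 14)*(1/2220) = -3526*1/2220 = -1763/1110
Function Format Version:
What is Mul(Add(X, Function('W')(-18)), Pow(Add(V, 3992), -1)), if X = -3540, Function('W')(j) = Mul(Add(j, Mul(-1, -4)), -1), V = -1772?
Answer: Rational(-1763, 1110) ≈ -1.5883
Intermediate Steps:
Function('W')(j) = Add(-4, Mul(-1, j)) (Function('W')(j) = Mul(Add(j, 4), -1) = Mul(Add(4, j), -1) = Add(-4, Mul(-1, j)))
Mul(Add(X, Function('W')(-18)), Pow(Add(V, 3992), -1)) = Mul(Add(-3540, Add(-4, Mul(-1, -18))), Pow(Add(-1772, 3992), -1)) = Mul(Add(-3540, Add(-4, 18)), Pow(2220, -1)) = Mul(Add(-3540, 14), Rational(1, 2220)) = Mul(-3526, Rational(1, 2220)) = Rational(-1763, 1110)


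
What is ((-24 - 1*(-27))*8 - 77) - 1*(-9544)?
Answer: 9491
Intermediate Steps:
((-24 - 1*(-27))*8 - 77) - 1*(-9544) = ((-24 + 27)*8 - 77) + 9544 = (3*8 - 77) + 9544 = (24 - 77) + 9544 = -53 + 9544 = 9491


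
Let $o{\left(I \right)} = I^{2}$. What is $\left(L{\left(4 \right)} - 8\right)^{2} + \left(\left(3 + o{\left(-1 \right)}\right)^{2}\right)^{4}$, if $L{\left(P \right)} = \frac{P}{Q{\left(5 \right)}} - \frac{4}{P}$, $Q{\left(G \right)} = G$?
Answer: $\frac{1640081}{25} \approx 65603.0$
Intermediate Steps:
$L{\left(P \right)} = - \frac{4}{P} + \frac{P}{5}$ ($L{\left(P \right)} = \frac{P}{5} - \frac{4}{P} = - \frac{4}{P} + \frac{P}{5}$)
$\left(L{\left(4 \right)} - 8\right)^{2} + \left(\left(3 + o{\left(-1 \right)}\right)^{2}\right)^{4} = \left(\left(- \frac{4}{4} + \frac{1}{5} \cdot 4\right) - 8\right)^{2} + \left(\left(3 + \left(-1\right)^{2}\right)^{2}\right)^{4} = \left(\left(\left(-4\right) \frac{1}{4} + \frac{4}{5}\right) - 8\right)^{2} + \left(\left(3 + 1\right)^{2}\right)^{4} = \left(\left(-1 + \frac{4}{5}\right) - 8\right)^{2} + \left(4^{2}\right)^{4} = \left(- \frac{1}{5} - 8\right)^{2} + 16^{4} = \left(- \frac{41}{5}\right)^{2} + 65536 = \frac{1681}{25} + 65536 = \frac{1640081}{25}$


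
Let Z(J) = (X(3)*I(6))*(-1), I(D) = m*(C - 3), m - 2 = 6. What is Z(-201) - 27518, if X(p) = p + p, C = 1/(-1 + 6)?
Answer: -136918/5 ≈ -27384.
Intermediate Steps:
m = 8 (m = 2 + 6 = 8)
C = 1/5 ≈ 0.20000
X(p) = 2*p
I(D) = -112/5 (I(D) = 8*(1/5 - 3) = 8*(-14/5) = -112/5)
Z(J) = 672/5 (Z(J) = ((2*3)*(-112/5))*(-1) = (6*(-112/5))*(-1) = -672/5*(-1) = 672/5)
Z(-201) - 27518 = 672/5 - 27518 = -136918/5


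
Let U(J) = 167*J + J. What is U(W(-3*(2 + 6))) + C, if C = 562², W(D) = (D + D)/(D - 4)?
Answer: 316132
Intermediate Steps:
W(D) = 2*D/(-4 + D) (W(D) = (2*D)/(-4 + D) = 2*D/(-4 + D))
U(J) = 168*J
C = 315844
U(W(-3*(2 + 6))) + C = 168*(2*(-3*(2 + 6))/(-4 - 3*(2 + 6))) + 315844 = 168*(2*(-3*8)/(-4 - 3*8)) + 315844 = 168*(2*(-24)/(-4 - 24)) + 315844 = 168*(2*(-24)/(-28)) + 315844 = 168*(2*(-24)*(-1/28)) + 315844 = 168*(12/7) + 315844 = 288 + 315844 = 316132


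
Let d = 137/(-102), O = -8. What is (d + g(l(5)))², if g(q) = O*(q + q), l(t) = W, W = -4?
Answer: 40844881/10404 ≈ 3925.9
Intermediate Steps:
l(t) = -4
g(q) = -16*q (g(q) = -8*(q + q) = -16*q)
d = -137/102 (d = 137*(-1/102) = -137/102 ≈ -1.3431)
(d + g(l(5)))² = (-137/102 - 16*(-4))² = (-137/102 + 64)² = (6391/102)² = 40844881/10404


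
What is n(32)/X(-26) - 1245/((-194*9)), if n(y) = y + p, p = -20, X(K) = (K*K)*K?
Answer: 455441/639327 ≈ 0.71238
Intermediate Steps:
X(K) = K³ (X(K) = K²*K = K³)
n(y) = -20 + y (n(y) = y - 20 = -20 + y)
n(32)/X(-26) - 1245/((-194*9)) = (-20 + 32)/((-26)³) - 1245/((-194*9)) = 12/(-17576) - 1245/(-1746) = 12*(-1/17576) - 1245*(-1/1746) = -3/4394 + 415/582 = 455441/639327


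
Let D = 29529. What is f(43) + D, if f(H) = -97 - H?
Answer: 29389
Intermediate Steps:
f(43) + D = (-97 - 1*43) + 29529 = (-97 - 43) + 29529 = -140 + 29529 = 29389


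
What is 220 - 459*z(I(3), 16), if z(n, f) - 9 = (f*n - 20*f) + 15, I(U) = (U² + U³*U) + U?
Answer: -546908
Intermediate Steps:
I(U) = U + U² + U⁴ (I(U) = (U² + U⁴) + U = U + U² + U⁴)
z(n, f) = 24 - 20*f + f*n (z(n, f) = 9 + ((f*n - 20*f) + 15) = 9 + ((-20*f + f*n) + 15) = 9 + (15 - 20*f + f*n) = 24 - 20*f + f*n)
220 - 459*z(I(3), 16) = 220 - 459*(24 - 20*16 + 16*(3*(1 + 3 + 3³))) = 220 - 459*(24 - 320 + 16*(3*(1 + 3 + 27))) = 220 - 459*(24 - 320 + 16*(3*31)) = 220 - 459*(24 - 320 + 16*93) = 220 - 459*(24 - 320 + 1488) = 220 - 459*1192 = 220 - 547128 = -546908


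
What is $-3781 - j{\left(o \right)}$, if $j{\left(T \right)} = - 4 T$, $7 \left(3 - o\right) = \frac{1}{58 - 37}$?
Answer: $- \frac{554047}{147} \approx -3769.0$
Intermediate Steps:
$o = \frac{440}{147}$ ($o = 3 - \frac{1}{7 \left(58 - 37\right)} = 3 - \frac{1}{7 \cdot 21} = 3 - \frac{1}{147} = \frac{440}{147} \approx 2.9932$)
$-3781 - j{\left(o \right)} = -3781 - \left(-4\right) \frac{440}{147} = -3781 - - \frac{1760}{147} = -3781 + \frac{1760}{147} = - \frac{554047}{147}$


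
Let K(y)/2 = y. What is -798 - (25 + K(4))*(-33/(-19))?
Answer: -16251/19 ≈ -855.32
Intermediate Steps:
K(y) = 2*y
-798 - (25 + K(4))*(-33/(-19)) = -798 - (25 + 2*4)*(-33/(-19)) = -798 - (25 + 8)*(-33*(-1/19)) = -798 - 33*33/19 = -798 - 1*1089/19 = -798 - 1089/19 = -16251/19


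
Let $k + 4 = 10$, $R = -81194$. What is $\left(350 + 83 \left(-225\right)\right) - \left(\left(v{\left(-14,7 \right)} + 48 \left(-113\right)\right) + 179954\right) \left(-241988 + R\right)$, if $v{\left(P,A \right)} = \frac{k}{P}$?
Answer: $\frac{394833583399}{7} \approx 5.6405 \cdot 10^{10}$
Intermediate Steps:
$k = 6$ ($k = -4 + 10 = 6$)
$v{\left(P,A \right)} = \frac{6}{P}$
$\left(350 + 83 \left(-225\right)\right) - \left(\left(v{\left(-14,7 \right)} + 48 \left(-113\right)\right) + 179954\right) \left(-241988 + R\right) = \left(350 + 83 \left(-225\right)\right) - \left(\left(\frac{6}{-14} + 48 \left(-113\right)\right) + 179954\right) \left(-241988 - 81194\right) = \left(350 - 18675\right) - \left(\left(6 \left(- \frac{1}{14}\right) - 5424\right) + 179954\right) \left(-323182\right) = -18325 - \left(\left(- \frac{3}{7} - 5424\right) + 179954\right) \left(-323182\right) = -18325 - \left(- \frac{37971}{7} + 179954\right) \left(-323182\right) = -18325 - \frac{1221707}{7} \left(-323182\right) = -18325 - - \frac{394833711674}{7} = -18325 + \frac{394833711674}{7} = \frac{394833583399}{7}$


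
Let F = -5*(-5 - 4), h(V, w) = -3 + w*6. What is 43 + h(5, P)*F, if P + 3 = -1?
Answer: -1172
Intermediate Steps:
P = -4 (P = -3 - 1 = -4)
h(V, w) = -3 + 6*w
F = 45 (F = -5*(-9) = 45)
43 + h(5, P)*F = 43 + (-3 + 6*(-4))*45 = 43 + (-3 - 24)*45 = 43 - 27*45 = 43 - 1215 = -1172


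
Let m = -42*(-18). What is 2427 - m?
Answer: 1671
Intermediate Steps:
m = 756
2427 - m = 2427 - 1*756 = 2427 - 756 = 1671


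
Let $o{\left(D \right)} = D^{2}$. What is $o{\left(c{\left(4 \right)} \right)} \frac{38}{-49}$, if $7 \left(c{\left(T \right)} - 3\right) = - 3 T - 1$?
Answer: $- \frac{2432}{2401} \approx -1.0129$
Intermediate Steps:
$c{\left(T \right)} = \frac{20}{7} - \frac{3 T}{7}$ ($c{\left(T \right)} = 3 + \frac{- 3 T - 1}{7} = 3 + \frac{-1 - 3 T}{7} = 3 - \left(\frac{1}{7} + \frac{3 T}{7}\right) = \frac{20}{7} - \frac{3 T}{7}$)
$o{\left(c{\left(4 \right)} \right)} \frac{38}{-49} = \left(\frac{20}{7} - \frac{12}{7}\right)^{2} \frac{38}{-49} = \left(\frac{20}{7} - \frac{12}{7}\right)^{2} \cdot 38 \left(- \frac{1}{49}\right) = \left(\frac{8}{7}\right)^{2} \left(- \frac{38}{49}\right) = \frac{64}{49} \left(- \frac{38}{49}\right) = - \frac{2432}{2401}$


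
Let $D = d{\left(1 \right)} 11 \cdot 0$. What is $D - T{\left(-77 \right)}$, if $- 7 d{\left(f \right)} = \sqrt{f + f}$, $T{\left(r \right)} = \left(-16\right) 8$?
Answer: $128$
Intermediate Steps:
$T{\left(r \right)} = -128$
$d{\left(f \right)} = - \frac{\sqrt{2} \sqrt{f}}{7}$ ($d{\left(f \right)} = - \frac{\sqrt{f + f}}{7} = - \frac{\sqrt{2 f}}{7} = - \frac{\sqrt{2} \sqrt{f}}{7}$)
$D = 0$ ($D = - \frac{\sqrt{2} \sqrt{1}}{7} \cdot 11 \cdot 0 = \left(- \frac{1}{7}\right) \sqrt{2} \cdot 1 \cdot 11 \cdot 0 = - \frac{\sqrt{2}}{7} \cdot 11 \cdot 0 = - \frac{11 \sqrt{2}}{7} \cdot 0 = 0$)
$D - T{\left(-77 \right)} = 0 - -128 = 0 + 128 = 128$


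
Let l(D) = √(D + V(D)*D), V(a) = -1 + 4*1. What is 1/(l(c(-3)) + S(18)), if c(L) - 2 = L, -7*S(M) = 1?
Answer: -7/197 - 98*I/197 ≈ -0.035533 - 0.49746*I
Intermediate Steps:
S(M) = -⅐ (S(M) = -⅐*1 = -⅐)
V(a) = 3 (V(a) = -1 + 4 = 3)
c(L) = 2 + L
l(D) = 2*√D (l(D) = √(D + 3*D) = √(4*D) = 2*√D)
1/(l(c(-3)) + S(18)) = 1/(2*√(2 - 3) - ⅐) = 1/(2*√(-1) - ⅐) = 1/(2*I - ⅐) = 1/(-⅐ + 2*I) = 49*(-⅐ - 2*I)/197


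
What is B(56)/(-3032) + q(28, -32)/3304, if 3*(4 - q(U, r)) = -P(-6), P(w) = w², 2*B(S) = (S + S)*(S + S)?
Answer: -323034/156527 ≈ -2.0638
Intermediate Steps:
B(S) = 2*S² (B(S) = ((S + S)*(S + S))/2 = ((2*S)*(2*S))/2 = (4*S²)/2 = 2*S²)
q(U, r) = 16 (q(U, r) = 4 - (-1)*(-6)²/3 = 4 - (-1)*36/3 = 4 - ⅓*(-36) = 4 + 12 = 16)
B(56)/(-3032) + q(28, -32)/3304 = (2*56²)/(-3032) + 16/3304 = (2*3136)*(-1/3032) + 16*(1/3304) = 6272*(-1/3032) + 2/413 = -784/379 + 2/413 = -323034/156527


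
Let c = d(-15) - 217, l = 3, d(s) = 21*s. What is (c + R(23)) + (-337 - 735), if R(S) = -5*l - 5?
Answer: -1624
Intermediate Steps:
R(S) = -20 (R(S) = -5*3 - 5 = -15 - 5 = -20)
c = -532 (c = 21*(-15) - 217 = -315 - 217 = -532)
(c + R(23)) + (-337 - 735) = (-532 - 20) + (-337 - 735) = -552 - 1072 = -1624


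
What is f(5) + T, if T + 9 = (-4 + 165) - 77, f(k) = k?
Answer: 80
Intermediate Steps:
T = 75 (T = -9 + ((-4 + 165) - 77) = -9 + (161 - 77) = -9 + 84 = 75)
f(5) + T = 5 + 75 = 80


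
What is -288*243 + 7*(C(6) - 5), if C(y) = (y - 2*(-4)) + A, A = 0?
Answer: -69921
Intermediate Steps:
C(y) = 8 + y (C(y) = (y - 2*(-4)) + 0 = (y + 8) + 0 = (8 + y) + 0 = 8 + y)
-288*243 + 7*(C(6) - 5) = -288*243 + 7*((8 + 6) - 5) = -69984 + 7*(14 - 5) = -69984 + 7*9 = -69984 + 63 = -69921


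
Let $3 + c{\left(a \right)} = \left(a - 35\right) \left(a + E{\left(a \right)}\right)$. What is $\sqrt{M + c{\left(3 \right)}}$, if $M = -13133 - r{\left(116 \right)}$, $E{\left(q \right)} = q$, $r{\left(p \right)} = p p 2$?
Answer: $4 i \sqrt{2515} \approx 200.6 i$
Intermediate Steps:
$r{\left(p \right)} = 2 p^{2}$ ($r{\left(p \right)} = p^{2} \cdot 2 = 2 p^{2}$)
$c{\left(a \right)} = -3 + 2 a \left(-35 + a\right)$ ($c{\left(a \right)} = -3 + \left(a - 35\right) \left(a + a\right) = -3 + \left(-35 + a\right) 2 a = -3 + 2 a \left(-35 + a\right)$)
$M = -40045$ ($M = -13133 - 2 \cdot 116^{2} = -13133 - 2 \cdot 13456 = -13133 - 26912 = -40045$)
$\sqrt{M + c{\left(3 \right)}} = \sqrt{-40045 - \left(213 - 18\right)} = \sqrt{-40045 - 195} = \sqrt{-40240} = 4 i \sqrt{2515}$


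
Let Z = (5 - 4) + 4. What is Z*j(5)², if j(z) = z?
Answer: 125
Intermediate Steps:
Z = 5 (Z = 1 + 4 = 5)
Z*j(5)² = 5*5² = 5*25 = 125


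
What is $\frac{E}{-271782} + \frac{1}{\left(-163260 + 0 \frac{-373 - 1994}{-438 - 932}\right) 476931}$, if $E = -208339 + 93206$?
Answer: $\frac{7905368351897}{18661346629380} \approx 0.42362$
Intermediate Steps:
$E = -115133$
$\frac{E}{-271782} + \frac{1}{\left(-163260 + 0 \frac{-373 - 1994}{-438 - 932}\right) 476931} = - \frac{115133}{-271782} + \frac{1}{\left(-163260 + 0 \frac{-373 - 1994}{-438 - 932}\right) 476931} = \left(-115133\right) \left(- \frac{1}{271782}\right) + \frac{1}{-163260 + 0 \left(- \frac{2367}{-1370}\right)} \frac{1}{476931} = \frac{115133}{271782} + \frac{1}{-163260 + 0 \left(\left(-2367\right) \left(- \frac{1}{1370}\right)\right)} \frac{1}{476931} = \frac{115133}{271782} + \frac{1}{-163260 + 0 \cdot \frac{2367}{1370}} \cdot \frac{1}{476931} = \frac{115133}{271782} + \frac{1}{-163260 + 0} \cdot \frac{1}{476931} = \frac{115133}{271782} + \frac{1}{-163260} \cdot \frac{1}{476931} = \frac{115133}{271782} - \frac{1}{77863755060} = \frac{7905368351897}{18661346629380}$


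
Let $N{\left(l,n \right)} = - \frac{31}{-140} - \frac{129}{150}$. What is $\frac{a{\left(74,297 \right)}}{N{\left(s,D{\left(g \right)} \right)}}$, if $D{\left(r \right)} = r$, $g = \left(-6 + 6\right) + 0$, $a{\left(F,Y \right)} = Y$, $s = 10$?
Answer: $- \frac{69300}{149} \approx -465.1$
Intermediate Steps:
$g = 0$ ($g = 0 + 0 = 0$)
$N{\left(l,n \right)} = - \frac{447}{700}$ ($N{\left(l,n \right)} = \left(-31\right) \left(- \frac{1}{140}\right) - \frac{43}{50} = \frac{31}{140} - \frac{43}{50} = - \frac{447}{700}$)
$\frac{a{\left(74,297 \right)}}{N{\left(s,D{\left(g \right)} \right)}} = \frac{297}{- \frac{447}{700}} = 297 \left(- \frac{700}{447}\right) = - \frac{69300}{149}$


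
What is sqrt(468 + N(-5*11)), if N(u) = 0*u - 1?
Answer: sqrt(467) ≈ 21.610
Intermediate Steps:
N(u) = -1 (N(u) = 0 - 1 = -1)
sqrt(468 + N(-5*11)) = sqrt(468 - 1) = sqrt(467)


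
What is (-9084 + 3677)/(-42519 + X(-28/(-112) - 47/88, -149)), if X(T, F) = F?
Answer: 5407/42668 ≈ 0.12672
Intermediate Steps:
(-9084 + 3677)/(-42519 + X(-28/(-112) - 47/88, -149)) = (-9084 + 3677)/(-42519 - 149) = -5407/(-42668) = -5407*(-1/42668) = 5407/42668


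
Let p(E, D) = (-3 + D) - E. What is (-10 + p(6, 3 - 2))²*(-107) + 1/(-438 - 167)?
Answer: -20974141/605 ≈ -34668.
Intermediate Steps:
p(E, D) = -3 + D - E
(-10 + p(6, 3 - 2))²*(-107) + 1/(-438 - 167) = (-10 + (-3 + (3 - 2) - 1*6))²*(-107) + 1/(-438 - 167) = (-10 + (-3 + 1 - 6))²*(-107) + 1/(-605) = (-10 - 8)²*(-107) - 1/605 = (-18)²*(-107) - 1/605 = 324*(-107) - 1/605 = -34668 - 1/605 = -20974141/605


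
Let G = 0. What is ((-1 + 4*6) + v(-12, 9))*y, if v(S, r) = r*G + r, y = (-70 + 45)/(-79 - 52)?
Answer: 800/131 ≈ 6.1069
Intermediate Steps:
y = 25/131 (y = -25/(-131) = -25*(-1/131) = 25/131 ≈ 0.19084)
v(S, r) = r (v(S, r) = r*0 + r = 0 + r = r)
((-1 + 4*6) + v(-12, 9))*y = ((-1 + 4*6) + 9)*(25/131) = ((-1 + 24) + 9)*(25/131) = (23 + 9)*(25/131) = 32*(25/131) = 800/131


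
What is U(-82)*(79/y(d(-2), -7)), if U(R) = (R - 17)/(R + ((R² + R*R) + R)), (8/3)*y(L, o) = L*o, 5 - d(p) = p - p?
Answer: 1738/38745 ≈ 0.044857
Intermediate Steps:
d(p) = 5 (d(p) = 5 - (p - p) = 5 - 1*0 = 5 + 0 = 5)
y(L, o) = 3*L*o/8 (y(L, o) = 3*(L*o)/8 = 3*L*o/8)
U(R) = (-17 + R)/(2*R + 2*R²) (U(R) = (-17 + R)/(R + ((R² + R²) + R)) = (-17 + R)/(R + (2*R² + R)) = (-17 + R)/(R + (R + 2*R²)) = (-17 + R)/(2*R + 2*R²))
U(-82)*(79/y(d(-2), -7)) = ((½)*(-17 - 82)/(-82*(1 - 82)))*(79/(((3/8)*5*(-7)))) = ((½)*(-1/82)*(-99)/(-81))*(79/(-105/8)) = ((½)*(-1/82)*(-1/81)*(-99))*(79*(-8/105)) = -11/1476*(-632/105) = 1738/38745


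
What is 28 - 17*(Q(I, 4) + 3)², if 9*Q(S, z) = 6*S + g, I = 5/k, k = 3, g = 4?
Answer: -26309/81 ≈ -324.80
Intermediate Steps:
I = 5/3 ≈ 1.6667
Q(S, z) = 4/9 + 2*S/3 (Q(S, z) = (6*S + 4)/9 = (4 + 6*S)/9 = 4/9 + 2*S/3)
28 - 17*(Q(I, 4) + 3)² = 28 - 17*((4/9 + (⅔)*(5/3)) + 3)² = 28 - 17*((4/9 + 10/9) + 3)² = 28 - 17*(14/9 + 3)² = 28 - 17*(41/9)² = 28 - 17*1681/81 = 28 - 28577/81 = -26309/81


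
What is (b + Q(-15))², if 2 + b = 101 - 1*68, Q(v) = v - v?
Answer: 961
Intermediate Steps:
Q(v) = 0
b = 31 (b = -2 + (101 - 1*68) = -2 + (101 - 68) = -2 + 33 = 31)
(b + Q(-15))² = (31 + 0)² = 31² = 961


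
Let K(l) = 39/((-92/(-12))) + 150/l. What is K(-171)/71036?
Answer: 5519/93128196 ≈ 5.9262e-5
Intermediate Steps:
K(l) = 117/23 + 150/l (K(l) = 39/((-92*(-1/12))) + 150/l = 39/(23/3) + 150/l = 39*(3/23) + 150/l = 117/23 + 150/l)
K(-171)/71036 = (117/23 + 150/(-171))/71036 = (117/23 + 150*(-1/171))*(1/71036) = (117/23 - 50/57)*(1/71036) = (5519/1311)*(1/71036) = 5519/93128196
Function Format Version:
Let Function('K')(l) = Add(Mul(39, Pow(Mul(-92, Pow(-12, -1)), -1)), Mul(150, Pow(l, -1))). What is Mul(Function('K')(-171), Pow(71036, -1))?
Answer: Rational(5519, 93128196) ≈ 5.9262e-5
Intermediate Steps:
Function('K')(l) = Add(Rational(117, 23), Mul(150, Pow(l, -1))) (Function('K')(l) = Add(Mul(39, Pow(Mul(-92, Rational(-1, 12)), -1)), Mul(150, Pow(l, -1))) = Add(Mul(39, Pow(Rational(23, 3), -1)), Mul(150, Pow(l, -1))) = Add(Mul(39, Rational(3, 23)), Mul(150, Pow(l, -1))) = Add(Rational(117, 23), Mul(150, Pow(l, -1))))
Mul(Function('K')(-171), Pow(71036, -1)) = Mul(Add(Rational(117, 23), Mul(150, Pow(-171, -1))), Pow(71036, -1)) = Mul(Add(Rational(117, 23), Mul(150, Rational(-1, 171))), Rational(1, 71036)) = Mul(Add(Rational(117, 23), Rational(-50, 57)), Rational(1, 71036)) = Mul(Rational(5519, 1311), Rational(1, 71036)) = Rational(5519, 93128196)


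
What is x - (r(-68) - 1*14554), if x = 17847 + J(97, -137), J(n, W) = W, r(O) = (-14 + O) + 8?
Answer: 32338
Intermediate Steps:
r(O) = -6 + O
x = 17710 (x = 17847 - 137 = 17710)
x - (r(-68) - 1*14554) = 17710 - ((-6 - 68) - 1*14554) = 17710 - (-74 - 14554) = 17710 - 1*(-14628) = 17710 + 14628 = 32338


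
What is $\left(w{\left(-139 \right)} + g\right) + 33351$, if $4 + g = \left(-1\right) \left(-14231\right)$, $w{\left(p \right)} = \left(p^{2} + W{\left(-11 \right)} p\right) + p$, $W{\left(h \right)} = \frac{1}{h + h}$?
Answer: $\frac{1468859}{22} \approx 66766.0$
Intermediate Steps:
$W{\left(h \right)} = \frac{1}{2 h}$
$w{\left(p \right)} = p^{2} + \frac{21 p}{22}$ ($w{\left(p \right)} = \left(p^{2} + \frac{1}{2 \left(-11\right)} p\right) + p = \left(p^{2} + \frac{1}{2} \left(- \frac{1}{11}\right) p\right) + p = \left(p^{2} - \frac{p}{22}\right) + p = p^{2} + \frac{21 p}{22}$)
$g = 14227$ ($g = -4 - -14231 = -4 + 14231 = 14227$)
$\left(w{\left(-139 \right)} + g\right) + 33351 = \left(\frac{1}{22} \left(-139\right) \left(21 + 22 \left(-139\right)\right) + 14227\right) + 33351 = \left(\frac{1}{22} \left(-139\right) \left(21 - 3058\right) + 14227\right) + 33351 = \left(\frac{1}{22} \left(-139\right) \left(-3037\right) + 14227\right) + 33351 = \left(\frac{422143}{22} + 14227\right) + 33351 = \frac{735137}{22} + 33351 = \frac{1468859}{22}$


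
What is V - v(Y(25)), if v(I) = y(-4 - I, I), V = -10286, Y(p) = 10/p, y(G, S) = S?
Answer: -51432/5 ≈ -10286.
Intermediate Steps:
v(I) = I
V - v(Y(25)) = -10286 - 10/25 = -10286 - 1*2/5 = -10286 - 2/5 = -51432/5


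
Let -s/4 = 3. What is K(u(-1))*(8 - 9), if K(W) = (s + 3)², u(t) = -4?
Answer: -81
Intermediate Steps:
s = -12 (s = -4*3 = -12)
K(W) = 81 (K(W) = (-12 + 3)² = (-9)² = 81)
K(u(-1))*(8 - 9) = 81*(8 - 9) = 81*(-1) = -81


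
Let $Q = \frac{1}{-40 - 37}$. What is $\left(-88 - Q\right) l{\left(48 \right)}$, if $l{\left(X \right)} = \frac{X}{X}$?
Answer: $- \frac{6775}{77} \approx -87.987$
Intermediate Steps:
$l{\left(X \right)} = 1$
$Q = - \frac{1}{77}$ ($Q = \frac{1}{-77} = - \frac{1}{77} \approx -0.012987$)
$\left(-88 - Q\right) l{\left(48 \right)} = \left(-88 - - \frac{1}{77}\right) 1 = \left(-88 + \frac{1}{77}\right) 1 = \left(- \frac{6775}{77}\right) 1 = - \frac{6775}{77}$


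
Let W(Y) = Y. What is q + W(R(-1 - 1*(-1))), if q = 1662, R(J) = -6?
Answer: 1656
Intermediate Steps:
q + W(R(-1 - 1*(-1))) = 1662 - 6 = 1656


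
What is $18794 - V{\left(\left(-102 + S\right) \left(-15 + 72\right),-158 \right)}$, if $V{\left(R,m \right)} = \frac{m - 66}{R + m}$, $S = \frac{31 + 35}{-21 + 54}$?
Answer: $\frac{55047514}{2929} \approx 18794.0$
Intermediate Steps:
$S = 2$ ($S = \frac{66}{33} = 66 \cdot \frac{1}{33} = 2$)
$V{\left(R,m \right)} = \frac{-66 + m}{R + m}$
$18794 - V{\left(\left(-102 + S\right) \left(-15 + 72\right),-158 \right)} = 18794 - \frac{-66 - 158}{\left(-102 + 2\right) \left(-15 + 72\right) - 158} = 18794 - \frac{1}{\left(-100\right) 57 - 158} \left(-224\right) = 18794 - \frac{1}{-5700 - 158} \left(-224\right) = 18794 - \frac{1}{-5858} \left(-224\right) = 18794 - \left(- \frac{1}{5858}\right) \left(-224\right) = 18794 - \frac{112}{2929} = \frac{55047514}{2929}$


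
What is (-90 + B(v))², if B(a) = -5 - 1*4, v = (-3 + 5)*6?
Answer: 9801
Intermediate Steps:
v = 12 (v = 2*6 = 12)
B(a) = -9 (B(a) = -5 - 4 = -9)
(-90 + B(v))² = (-90 - 9)² = (-99)² = 9801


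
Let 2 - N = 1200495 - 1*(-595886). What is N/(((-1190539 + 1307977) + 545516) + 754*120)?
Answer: -1796379/753434 ≈ -2.3843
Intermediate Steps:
N = -1796379 (N = 2 - (1200495 - 1*(-595886)) = 2 - (1200495 + 595886) = 2 - 1*1796381 = 2 - 1796381 = -1796379)
N/(((-1190539 + 1307977) + 545516) + 754*120) = -1796379/(((-1190539 + 1307977) + 545516) + 754*120) = -1796379/((117438 + 545516) + 90480) = -1796379/(662954 + 90480) = -1796379/753434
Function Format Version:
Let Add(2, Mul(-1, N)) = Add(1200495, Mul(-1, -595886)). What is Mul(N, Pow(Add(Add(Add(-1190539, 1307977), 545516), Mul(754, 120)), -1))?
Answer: Rational(-1796379, 753434) ≈ -2.3843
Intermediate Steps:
N = -1796379 (N = Add(2, Mul(-1, Add(1200495, Mul(-1, -595886)))) = Add(2, Mul(-1, Add(1200495, 595886))) = Add(2, Mul(-1, 1796381)) = Add(2, -1796381) = -1796379)
Mul(N, Pow(Add(Add(Add(-1190539, 1307977), 545516), Mul(754, 120)), -1)) = Mul(-1796379, Pow(Add(Add(Add(-1190539, 1307977), 545516), Mul(754, 120)), -1)) = Mul(-1796379, Pow(Add(Add(117438, 545516), 90480), -1)) = Mul(-1796379, Pow(Add(662954, 90480), -1)) = Mul(-1796379, Pow(753434, -1)) = Mul(-1796379, Rational(1, 753434)) = Rational(-1796379, 753434)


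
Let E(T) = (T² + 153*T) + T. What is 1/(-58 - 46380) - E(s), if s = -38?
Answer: 204698703/46438 ≈ 4408.0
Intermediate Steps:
E(T) = T² + 154*T
1/(-58 - 46380) - E(s) = 1/(-58 - 46380) - (-38)*(154 - 38) = 1/(-46438) - (-38)*116 = -1/46438 - 1*(-4408) = -1/46438 + 4408 = 204698703/46438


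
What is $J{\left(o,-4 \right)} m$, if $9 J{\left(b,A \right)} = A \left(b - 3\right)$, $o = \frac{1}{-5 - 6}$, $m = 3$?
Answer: $\frac{136}{33} \approx 4.1212$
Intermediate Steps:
$o = - \frac{1}{11}$ ($o = \frac{1}{-11} = - \frac{1}{11} \approx -0.090909$)
$J{\left(b,A \right)} = \frac{A \left(-3 + b\right)}{9}$ ($J{\left(b,A \right)} = \frac{A \left(b - 3\right)}{9} = \frac{A \left(-3 + b\right)}{9}$)
$J{\left(o,-4 \right)} m = \frac{1}{9} \left(-4\right) \left(-3 - \frac{1}{11}\right) 3 = \frac{1}{9} \left(-4\right) \left(- \frac{34}{11}\right) 3 = \frac{136}{99} \cdot 3 = \frac{136}{33}$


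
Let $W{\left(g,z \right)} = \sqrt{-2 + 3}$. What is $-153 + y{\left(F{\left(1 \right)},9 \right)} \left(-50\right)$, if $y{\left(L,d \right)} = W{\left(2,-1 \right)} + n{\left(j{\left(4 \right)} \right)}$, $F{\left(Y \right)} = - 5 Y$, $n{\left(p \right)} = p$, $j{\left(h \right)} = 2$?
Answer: $-303$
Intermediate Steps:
$W{\left(g,z \right)} = 1$ ($W{\left(g,z \right)} = \sqrt{1} = 1$)
$y{\left(L,d \right)} = 3$ ($y{\left(L,d \right)} = 1 + 2 = 3$)
$-153 + y{\left(F{\left(1 \right)},9 \right)} \left(-50\right) = -153 + 3 \left(-50\right) = -153 - 150 = -303$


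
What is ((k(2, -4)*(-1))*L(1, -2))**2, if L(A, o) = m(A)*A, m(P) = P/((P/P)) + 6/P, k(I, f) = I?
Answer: 196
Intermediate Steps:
m(P) = P + 6/P (m(P) = P/1 + 6/P = P*1 + 6/P = P + 6/P)
L(A, o) = A*(A + 6/A) (L(A, o) = (A + 6/A)*A = A*(A + 6/A))
((k(2, -4)*(-1))*L(1, -2))**2 = ((2*(-1))*(6 + 1**2))**2 = (-2*(6 + 1))**2 = (-2*7)**2 = (-14)**2 = 196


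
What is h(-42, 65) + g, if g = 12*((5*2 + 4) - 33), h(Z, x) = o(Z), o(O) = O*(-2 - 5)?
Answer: 66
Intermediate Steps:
o(O) = -7*O (o(O) = O*(-7) = -7*O)
h(Z, x) = -7*Z
g = -228 (g = 12*((10 + 4) - 33) = 12*(14 - 33) = 12*(-19) = -228)
h(-42, 65) + g = -7*(-42) - 228 = 294 - 228 = 66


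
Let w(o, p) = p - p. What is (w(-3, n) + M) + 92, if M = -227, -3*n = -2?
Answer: -135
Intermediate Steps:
n = ⅔ (n = -⅓*(-2) = ⅔ ≈ 0.66667)
w(o, p) = 0
(w(-3, n) + M) + 92 = (0 - 227) + 92 = -227 + 92 = -135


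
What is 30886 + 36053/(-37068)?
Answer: 1144846195/37068 ≈ 30885.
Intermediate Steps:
30886 + 36053/(-37068) = 30886 + 36053*(-1/37068) = 30886 - 36053/37068 = 1144846195/37068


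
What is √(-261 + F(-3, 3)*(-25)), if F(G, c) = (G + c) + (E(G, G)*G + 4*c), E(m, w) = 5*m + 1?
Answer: 3*I*√179 ≈ 40.137*I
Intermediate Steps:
E(m, w) = 1 + 5*m
F(G, c) = G + 5*c + G*(1 + 5*G) (F(G, c) = (G + c) + ((1 + 5*G)*G + 4*c) = (G + c) + (G*(1 + 5*G) + 4*c) = (G + c) + (4*c + G*(1 + 5*G)) = G + 5*c + G*(1 + 5*G))
√(-261 + F(-3, 3)*(-25)) = √(-261 + (-3 + 5*3 - 3*(1 + 5*(-3)))*(-25)) = √(-261 + (-3 + 15 - 3*(1 - 15))*(-25)) = √(-261 + (-3 + 15 - 3*(-14))*(-25)) = √(-261 + (-3 + 15 + 42)*(-25)) = √(-261 + 54*(-25)) = √(-261 - 1350) = √(-1611) = 3*I*√179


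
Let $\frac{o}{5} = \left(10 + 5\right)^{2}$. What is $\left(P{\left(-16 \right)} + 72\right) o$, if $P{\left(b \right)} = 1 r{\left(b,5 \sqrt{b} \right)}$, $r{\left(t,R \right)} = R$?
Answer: $81000 + 22500 i \approx 81000.0 + 22500.0 i$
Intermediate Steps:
$o = 1125$ ($o = 5 \left(10 + 5\right)^{2} = 5 \cdot 15^{2} = 5 \cdot 225 = 1125$)
$P{\left(b \right)} = 5 \sqrt{b}$ ($P{\left(b \right)} = 1 \cdot 5 \sqrt{b} = 5 \sqrt{b}$)
$\left(P{\left(-16 \right)} + 72\right) o = \left(5 \sqrt{-16} + 72\right) 1125 = \left(5 \cdot 4 i + 72\right) 1125 = \left(20 i + 72\right) 1125 = \left(72 + 20 i\right) 1125 = 81000 + 22500 i$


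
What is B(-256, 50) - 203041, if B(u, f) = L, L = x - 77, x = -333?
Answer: -203451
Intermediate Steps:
L = -410 (L = -333 - 77 = -410)
B(u, f) = -410
B(-256, 50) - 203041 = -410 - 203041 = -203451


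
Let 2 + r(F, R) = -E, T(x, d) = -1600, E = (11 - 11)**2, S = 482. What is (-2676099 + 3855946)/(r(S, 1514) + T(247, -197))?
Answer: -1179847/1602 ≈ -736.48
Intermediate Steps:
E = 0 (E = 0**2 = 0)
r(F, R) = -2 (r(F, R) = -2 - 1*0 = -2 + 0 = -2)
(-2676099 + 3855946)/(r(S, 1514) + T(247, -197)) = (-2676099 + 3855946)/(-2 - 1600) = 1179847/(-1602) = 1179847*(-1/1602) = -1179847/1602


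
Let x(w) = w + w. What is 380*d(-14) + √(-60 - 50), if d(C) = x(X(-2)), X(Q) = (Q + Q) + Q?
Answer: -4560 + I*√110 ≈ -4560.0 + 10.488*I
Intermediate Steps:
X(Q) = 3*Q (X(Q) = 2*Q + Q = 3*Q)
x(w) = 2*w
d(C) = -12 (d(C) = 2*(3*(-2)) = 2*(-6) = -12)
380*d(-14) + √(-60 - 50) = 380*(-12) + √(-60 - 50) = -4560 + √(-110) = -4560 + I*√110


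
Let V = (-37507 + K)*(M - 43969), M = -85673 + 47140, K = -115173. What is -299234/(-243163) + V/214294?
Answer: 1531521920302238/26054185961 ≈ 58782.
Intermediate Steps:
M = -38533
V = 12596405360 (V = (-37507 - 115173)*(-38533 - 43969) = -152680*(-82502) = 12596405360)
-299234/(-243163) + V/214294 = -299234/(-243163) + 12596405360/214294 = -299234*(-1/243163) + 12596405360*(1/214294) = 299234/243163 + 6298202680/107147 = 1531521920302238/26054185961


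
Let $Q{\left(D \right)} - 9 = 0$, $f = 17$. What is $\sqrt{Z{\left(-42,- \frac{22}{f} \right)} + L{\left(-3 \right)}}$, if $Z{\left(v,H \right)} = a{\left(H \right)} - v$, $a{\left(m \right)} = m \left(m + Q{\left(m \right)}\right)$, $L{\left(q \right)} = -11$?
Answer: $\frac{\sqrt{6077}}{17} \approx 4.5856$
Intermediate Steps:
$Q{\left(D \right)} = 9$ ($Q{\left(D \right)} = 9 + 0 = 9$)
$a{\left(m \right)} = m \left(9 + m\right)$ ($a{\left(m \right)} = m \left(m + 9\right) = m \left(9 + m\right)$)
$Z{\left(v,H \right)} = - v + H \left(9 + H\right)$ ($Z{\left(v,H \right)} = H \left(9 + H\right) - v = - v + H \left(9 + H\right)$)
$\sqrt{Z{\left(-42,- \frac{22}{f} \right)} + L{\left(-3 \right)}} = \sqrt{\left(\left(-1\right) \left(-42\right) + - \frac{22}{17} \left(9 - \frac{22}{17}\right)\right) - 11} = \sqrt{\left(42 + \left(-22\right) \frac{1}{17} \left(9 - \frac{22}{17}\right)\right) - 11} = \sqrt{\left(42 - \frac{22 \left(9 - \frac{22}{17}\right)}{17}\right) - 11} = \sqrt{\left(42 - \frac{2882}{289}\right) - 11} = \sqrt{\frac{9256}{289} - 11} = \sqrt{\frac{6077}{289}} = \frac{\sqrt{6077}}{17}$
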